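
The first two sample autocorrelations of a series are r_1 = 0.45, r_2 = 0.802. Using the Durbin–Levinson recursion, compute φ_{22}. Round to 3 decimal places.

0.752

φ_{22} = (r_2 − r_1²) / (1 − r_1²)
r_1² = (0.45)² = 0.2025
Numerator = 0.802 − 0.2025 = 0.5995; denominator = 1 − 0.2025 = 0.7975
φ_{22} = 0.5995 / 0.7975 = 0.752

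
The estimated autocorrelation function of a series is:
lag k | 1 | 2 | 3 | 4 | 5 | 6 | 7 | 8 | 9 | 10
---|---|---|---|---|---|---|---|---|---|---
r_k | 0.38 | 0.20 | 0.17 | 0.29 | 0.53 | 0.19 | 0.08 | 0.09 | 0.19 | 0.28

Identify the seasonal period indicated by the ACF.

5

The largest autocorrelation is r_5 = 0.53; the remaining lags stay at or below 0.38. The elevated value at lag 1 (0.38), dropping to 0.20 at lag 2, reflects decaying short-term dependence rather than seasonality.
The dominant spike at lag 5 indicates a seasonal period of 5.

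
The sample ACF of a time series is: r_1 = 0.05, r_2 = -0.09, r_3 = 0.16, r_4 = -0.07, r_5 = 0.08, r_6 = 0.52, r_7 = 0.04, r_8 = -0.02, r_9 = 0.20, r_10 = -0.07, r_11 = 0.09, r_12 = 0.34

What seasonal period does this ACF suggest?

The largest autocorrelation is r_6 = 0.52, with a weaker echo at lag 12 (0.34); the remaining lags stay at or below 0.20.
The dominant spike at lag 6 indicates a seasonal period of 6.

6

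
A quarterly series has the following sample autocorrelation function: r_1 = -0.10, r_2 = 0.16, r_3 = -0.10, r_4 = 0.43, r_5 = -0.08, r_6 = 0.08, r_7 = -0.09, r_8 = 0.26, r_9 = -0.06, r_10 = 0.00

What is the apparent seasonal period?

The largest autocorrelation is r_4 = 0.43, with a weaker echo at lag 8 (0.26); the remaining lags stay at or below 0.16.
The dominant spike at lag 4 indicates a seasonal period of 4.

4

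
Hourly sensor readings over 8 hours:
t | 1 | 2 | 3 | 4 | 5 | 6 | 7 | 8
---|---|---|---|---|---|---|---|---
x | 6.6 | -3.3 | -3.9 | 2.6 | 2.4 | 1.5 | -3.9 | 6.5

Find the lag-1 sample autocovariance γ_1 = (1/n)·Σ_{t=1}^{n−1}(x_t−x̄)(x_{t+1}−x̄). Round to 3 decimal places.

Mean x̄ = (6.6 − 3.3 − 3.9 + 2.6 + 2.4 + 1.5 − 3.9 + 6.5)/8 = 1.0625
Deviations: 5.5375, -4.3625, -4.9625, 1.5375, 1.3375, 0.4375, -4.9625, 5.4375
Σ_{t=1}^{7}(x_t−x̄)(x_{t+1}−x̄) = -36.6514
γ_1 = -36.6514 / 8 = -4.581

-4.581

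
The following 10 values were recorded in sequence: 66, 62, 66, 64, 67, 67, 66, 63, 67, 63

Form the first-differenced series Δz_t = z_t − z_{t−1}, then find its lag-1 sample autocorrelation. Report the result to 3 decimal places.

-0.621

First differences Δz: -4, 4, -2, 3, 0, -1, -3, 4, -4
Mean of differences = -0.3333
Numerator Σ(Δz_t−Δz̄)(Δz_{t+1}−Δz̄) = -53.4444
Denominator Σ(Δz_t−Δz̄)² = 86.0000
r_1(Δz) = -53.4444 / 86.0000 = -0.621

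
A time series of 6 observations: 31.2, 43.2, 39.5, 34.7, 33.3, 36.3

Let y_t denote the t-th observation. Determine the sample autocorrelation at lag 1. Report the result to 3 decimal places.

Mean ȳ = (31.2 + 43.2 + 39.5 + 34.7 + 33.3 + 36.3)/6 = 36.3667
Deviations from mean: -5.1667, 6.8333, 3.1333, -1.6667, -3.0667, -0.0667
Numerator Σ_{t=1}^{5}(y_t−ȳ)(y_{t+1}−ȳ) = -13.8011
Denominator Σ(y_t−ȳ)² = 95.3933
r_1 = -13.8011 / 95.3933 = -0.145

-0.145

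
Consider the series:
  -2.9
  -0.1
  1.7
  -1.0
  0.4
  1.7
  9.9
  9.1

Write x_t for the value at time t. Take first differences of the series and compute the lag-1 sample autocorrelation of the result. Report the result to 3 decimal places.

-0.256

First differences Δx: 2.8, 1.8, -2.7, 1.4, 1.3, 8.2, -0.8
Mean of differences = 1.7143
Numerator Σ(Δx_t−Δx̄)(Δx_{t+1}−Δx̄) = -17.7616
Denominator Σ(Δx_t−Δx̄)² = 69.3286
r_1(Δx) = -17.7616 / 69.3286 = -0.256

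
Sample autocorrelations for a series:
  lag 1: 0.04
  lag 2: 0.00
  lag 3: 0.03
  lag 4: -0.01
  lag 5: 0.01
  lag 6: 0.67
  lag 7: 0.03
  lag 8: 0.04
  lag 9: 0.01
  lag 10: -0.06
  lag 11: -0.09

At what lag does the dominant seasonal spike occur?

6

The largest autocorrelation is r_6 = 0.67; the remaining lags stay at or below 0.04.
The dominant spike at lag 6 indicates a seasonal period of 6.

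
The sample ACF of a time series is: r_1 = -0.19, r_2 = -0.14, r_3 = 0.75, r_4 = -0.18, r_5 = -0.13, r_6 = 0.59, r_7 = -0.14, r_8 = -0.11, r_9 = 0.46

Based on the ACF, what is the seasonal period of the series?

3

The largest autocorrelation is r_3 = 0.75, with weaker echoes at lags 6 (0.59) and 9 (0.46); the remaining lags stay at or below -0.11.
The dominant spike at lag 3 indicates a seasonal period of 3.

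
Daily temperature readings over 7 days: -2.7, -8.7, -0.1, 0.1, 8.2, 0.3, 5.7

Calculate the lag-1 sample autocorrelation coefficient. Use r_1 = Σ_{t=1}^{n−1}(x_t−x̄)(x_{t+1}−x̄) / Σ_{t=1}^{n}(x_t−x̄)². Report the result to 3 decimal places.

0.161

Mean x̄ = (-2.7 − 8.7 − 0.1 + 0.1 + 8.2 + 0.3 + 5.7)/7 = 0.4000
Deviations from mean: -3.1000, -9.1000, -0.5000, -0.3000, 7.8000, -0.1000, 5.3000
Numerator Σ_{t=1}^{6}(x_t−x̄)(x_{t+1}−x̄) = 29.2600
Denominator Σ(x_t−x̄)² = 181.7000
r_1 = 29.2600 / 181.7000 = 0.161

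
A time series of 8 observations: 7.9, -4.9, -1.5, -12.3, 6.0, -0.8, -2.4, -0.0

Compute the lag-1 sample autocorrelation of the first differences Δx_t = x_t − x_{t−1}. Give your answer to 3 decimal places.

First differences Δx: -12.8, 3.4, -10.8, 18.3, -6.8, -1.6, 2.4
Mean of differences = -1.1286
Numerator Σ(Δx_t−Δx̄)(Δx_{t+1}−Δx̄) = -393.7322
Denominator Σ(Δx_t−Δx̄)² = 672.5743
r_1(Δx) = -393.7322 / 672.5743 = -0.585

-0.585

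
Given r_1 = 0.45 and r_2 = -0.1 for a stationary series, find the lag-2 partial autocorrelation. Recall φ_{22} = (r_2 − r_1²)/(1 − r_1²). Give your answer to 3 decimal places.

-0.379

φ_{22} = (r_2 − r_1²) / (1 − r_1²)
r_1² = (0.45)² = 0.2025
Numerator = -0.1 − 0.2025 = -0.3025; denominator = 1 − 0.2025 = 0.7975
φ_{22} = -0.3025 / 0.7975 = -0.379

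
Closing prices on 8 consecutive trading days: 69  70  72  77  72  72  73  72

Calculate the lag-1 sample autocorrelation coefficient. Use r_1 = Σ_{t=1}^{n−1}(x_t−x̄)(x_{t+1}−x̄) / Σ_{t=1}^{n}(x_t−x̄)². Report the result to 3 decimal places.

Mean x̄ = (69 + 70 + 72 + 77 + 72 + 72 + 73 + 72)/8 = 72.1250
Deviations from mean: -3.1250, -2.1250, -0.1250, 4.8750, -0.1250, -0.1250, 0.8750, -0.1250
Numerator Σ_{t=1}^{7}(x_t−x̄)(x_{t+1}−x̄) = 5.4844
Denominator Σ(x_t−x̄)² = 38.8750
r_1 = 5.4844 / 38.8750 = 0.141

0.141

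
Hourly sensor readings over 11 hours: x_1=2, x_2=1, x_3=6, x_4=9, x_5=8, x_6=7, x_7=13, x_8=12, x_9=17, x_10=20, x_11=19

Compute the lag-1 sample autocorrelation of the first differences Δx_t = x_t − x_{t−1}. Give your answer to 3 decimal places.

-0.402

First differences Δx: -1, 5, 3, -1, -1, 6, -1, 5, 3, -1
Mean of differences = 1.7000
Numerator Σ(Δx_t−Δx̄)(Δx_{t+1}−Δx̄) = -32.1900
Denominator Σ(Δx_t−Δx̄)² = 80.1000
r_1(Δx) = -32.1900 / 80.1000 = -0.402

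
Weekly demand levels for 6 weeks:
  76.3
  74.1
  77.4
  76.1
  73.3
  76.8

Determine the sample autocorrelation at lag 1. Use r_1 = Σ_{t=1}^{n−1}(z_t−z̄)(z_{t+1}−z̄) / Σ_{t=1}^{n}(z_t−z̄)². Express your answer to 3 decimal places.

-0.515

Mean z̄ = (76.3 + 74.1 + 77.4 + 76.1 + 73.3 + 76.8)/6 = 75.6667
Numerator Σ_{t=1}^{5}(z_t−z̄)(z_{t+1}−z̄) = -6.6644
Denominator Σ(z_t−z̄)² = 12.9333
r_1 = -6.6644 / 12.9333 = -0.515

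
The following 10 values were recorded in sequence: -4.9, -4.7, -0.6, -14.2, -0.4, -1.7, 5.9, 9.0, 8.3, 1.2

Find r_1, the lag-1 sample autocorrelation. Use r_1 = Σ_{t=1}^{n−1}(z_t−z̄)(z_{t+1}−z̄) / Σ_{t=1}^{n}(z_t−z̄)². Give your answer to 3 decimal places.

0.386

Mean z̄ = (-4.9 − 4.7 − 0.6 − 14.2 − 0.4 − 1.7 + 5.9 + 9.0 + 8.3 + 1.2)/10 = -0.2100
Numerator Σ_{t=1}^{9}(z_t−z̄)(z_{t+1}−z̄) = 168.7519
Denominator Σ(z_t−z̄)² = 436.8490
r_1 = 168.7519 / 436.8490 = 0.386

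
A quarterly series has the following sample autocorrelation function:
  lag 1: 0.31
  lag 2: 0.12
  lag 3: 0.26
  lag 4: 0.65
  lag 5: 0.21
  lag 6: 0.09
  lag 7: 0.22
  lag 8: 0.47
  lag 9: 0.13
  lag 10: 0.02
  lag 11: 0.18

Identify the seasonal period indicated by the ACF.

4

The largest autocorrelation is r_4 = 0.65, with a weaker echo at lag 8 (0.47); the remaining lags stay at or below 0.31. The elevated value at lag 1 (0.31), dropping to 0.12 at lag 2, reflects decaying short-term dependence rather than seasonality.
The dominant spike at lag 4 indicates a seasonal period of 4.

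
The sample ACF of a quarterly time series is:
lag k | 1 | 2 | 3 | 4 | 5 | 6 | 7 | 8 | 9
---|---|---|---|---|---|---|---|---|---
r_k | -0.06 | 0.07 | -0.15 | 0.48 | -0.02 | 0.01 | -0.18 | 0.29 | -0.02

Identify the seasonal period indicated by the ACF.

The largest autocorrelation is r_4 = 0.48, with a weaker echo at lag 8 (0.29); the remaining lags stay at or below 0.07.
The dominant spike at lag 4 indicates a seasonal period of 4.

4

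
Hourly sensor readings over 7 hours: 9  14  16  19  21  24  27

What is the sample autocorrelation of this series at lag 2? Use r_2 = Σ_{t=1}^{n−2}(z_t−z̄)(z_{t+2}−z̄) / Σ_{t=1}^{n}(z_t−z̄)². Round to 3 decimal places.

Mean z̄ = (9 + 14 + 16 + 19 + 21 + 24 + 27)/7 = 18.5714
Deviations from mean: -9.5714, -4.5714, -2.5714, 0.4286, 2.4286, 5.4286, 8.4286
Σ(z_t−z̄)(z_{t+2}−z̄) = (24.6122) + (-1.9592) + (-6.2449) + (2.3265) + (20.4694) = 39.2041
Denominator Σ(z_t−z̄)² = 225.7143
r_2 = 39.2041 / 225.7143 = 0.174

0.174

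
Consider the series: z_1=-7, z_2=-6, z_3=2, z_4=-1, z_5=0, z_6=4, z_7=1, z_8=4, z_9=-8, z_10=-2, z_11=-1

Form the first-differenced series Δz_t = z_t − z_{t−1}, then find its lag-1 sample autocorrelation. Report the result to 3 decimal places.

First differences Δz: 1, 8, -3, 1, 4, -3, 3, -12, 6, 1
Mean of differences = 0.6000
Numerator Σ(Δz_t−Δz̄)(Δz_{t+1}−Δz̄) = -140.7600
Denominator Σ(Δz_t−Δz̄)² = 286.4000
r_1(Δz) = -140.7600 / 286.4000 = -0.491

-0.491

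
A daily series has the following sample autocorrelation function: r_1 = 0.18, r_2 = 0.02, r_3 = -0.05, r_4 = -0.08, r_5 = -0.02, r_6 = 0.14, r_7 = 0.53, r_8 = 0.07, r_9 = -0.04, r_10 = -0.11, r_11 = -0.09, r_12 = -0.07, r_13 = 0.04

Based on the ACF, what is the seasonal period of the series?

7

The largest autocorrelation is r_7 = 0.53; the remaining lags stay at or below 0.18.
The dominant spike at lag 7 indicates a seasonal period of 7.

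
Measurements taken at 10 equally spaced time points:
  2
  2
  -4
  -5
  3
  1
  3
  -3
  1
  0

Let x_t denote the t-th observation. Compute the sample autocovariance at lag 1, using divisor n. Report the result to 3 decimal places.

-0.500

Mean x̄ = (2 + 2 − 4 − 5 + 3 + 1 + 3 − 3 + 1 + 0)/10 = 0.0000
Σ_{t=1}^{9}(x_t−x̄)(x_{t+1}−x̄) = -5.0000
γ_1 = -5.0000 / 10 = -0.500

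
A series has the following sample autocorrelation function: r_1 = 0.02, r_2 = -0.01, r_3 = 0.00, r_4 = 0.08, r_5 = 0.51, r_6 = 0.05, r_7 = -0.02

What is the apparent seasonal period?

The largest autocorrelation is r_5 = 0.51; the remaining lags stay at or below 0.08.
The dominant spike at lag 5 indicates a seasonal period of 5.

5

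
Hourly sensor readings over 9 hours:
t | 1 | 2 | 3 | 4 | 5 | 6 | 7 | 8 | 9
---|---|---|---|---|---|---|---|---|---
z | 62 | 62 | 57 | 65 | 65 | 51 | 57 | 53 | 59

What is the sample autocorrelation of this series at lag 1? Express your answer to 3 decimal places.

0.035

Mean z̄ = (62 + 62 + 57 + 65 + 65 + 51 + 57 + 53 + 59)/9 = 59.0000
Numerator Σ_{t=1}^{8}(z_t−z̄)(z_{t+1}−z̄) = 7.0000
Denominator Σ(z_t−z̄)² = 198.0000
r_1 = 7.0000 / 198.0000 = 0.035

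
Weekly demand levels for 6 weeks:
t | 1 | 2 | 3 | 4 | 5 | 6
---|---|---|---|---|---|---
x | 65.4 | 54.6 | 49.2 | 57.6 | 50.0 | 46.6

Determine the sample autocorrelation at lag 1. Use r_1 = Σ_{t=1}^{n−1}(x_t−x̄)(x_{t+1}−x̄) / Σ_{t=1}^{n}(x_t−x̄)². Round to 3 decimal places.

0.006

Mean x̄ = (65.4 + 54.6 + 49.2 + 57.6 + 50.0 + 46.6)/6 = 53.9000
Deviations from mean: 11.5000, 0.7000, -4.7000, 3.7000, -3.9000, -7.3000
Σ(x_t−x̄)(x_{t+1}−x̄) = (8.0500) + (-3.2900) + (-17.3900) + (-14.4300) + (28.4700) = 1.4100
Denominator Σ(x_t−x̄)² = 237.0200
r_1 = 1.4100 / 237.0200 = 0.006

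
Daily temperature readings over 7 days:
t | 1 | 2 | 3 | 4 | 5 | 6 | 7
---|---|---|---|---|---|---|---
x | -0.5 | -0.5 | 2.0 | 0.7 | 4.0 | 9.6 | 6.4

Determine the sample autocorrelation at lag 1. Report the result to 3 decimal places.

0.515

Mean x̄ = (-0.5 − 0.5 + 2.0 + 0.7 + 4.0 + 9.6 + 6.4)/7 = 3.1000
Σ(x_t−x̄)(x_{t+1}−x̄) = (12.9600) + (3.9600) + (2.6400) + (-2.1600) + (5.8500) + (21.4500) = 44.7000
Denominator Σ(x_t−x̄)² = 86.8400
r_1 = 44.7000 / 86.8400 = 0.515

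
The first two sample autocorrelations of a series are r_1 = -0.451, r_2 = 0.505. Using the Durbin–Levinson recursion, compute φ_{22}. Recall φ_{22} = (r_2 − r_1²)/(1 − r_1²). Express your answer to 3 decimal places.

φ_{22} = (r_2 − r_1²) / (1 − r_1²)
r_1² = (-0.451)² = 0.203401
Numerator = 0.505 − 0.2034 = 0.3016; denominator = 1 − 0.2034 = 0.7966
φ_{22} = 0.3016 / 0.7966 = 0.379

0.379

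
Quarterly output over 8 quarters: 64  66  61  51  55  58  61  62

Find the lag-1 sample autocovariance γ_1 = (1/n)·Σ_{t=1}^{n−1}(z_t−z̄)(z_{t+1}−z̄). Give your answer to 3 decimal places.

Mean z̄ = (64 + 66 + 61 + 51 + 55 + 58 + 61 + 62)/8 = 59.7500
Σ_{t=1}^{7}(z_t−z̄)(z_{t+1}−z̄) = 73.9375
γ_1 = 73.9375 / 8 = 9.242

9.242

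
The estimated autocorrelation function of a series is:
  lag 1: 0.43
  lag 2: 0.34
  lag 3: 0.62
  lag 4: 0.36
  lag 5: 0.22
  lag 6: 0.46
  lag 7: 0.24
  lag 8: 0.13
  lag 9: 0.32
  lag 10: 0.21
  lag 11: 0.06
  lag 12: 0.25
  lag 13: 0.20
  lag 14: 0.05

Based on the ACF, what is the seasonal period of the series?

3

The largest autocorrelation is r_3 = 0.62, with a weaker echo at lag 6 (0.46); the remaining lags stay at or below 0.43. The elevated value at lag 1 (0.43), dropping to 0.34 at lag 2, reflects decaying short-term dependence rather than seasonality.
The dominant spike at lag 3 indicates a seasonal period of 3.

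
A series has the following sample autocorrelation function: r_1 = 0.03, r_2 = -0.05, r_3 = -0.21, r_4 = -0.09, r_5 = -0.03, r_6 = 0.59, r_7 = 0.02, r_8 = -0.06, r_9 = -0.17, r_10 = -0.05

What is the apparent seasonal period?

The largest autocorrelation is r_6 = 0.59; the remaining lags stay at or below 0.03.
The dominant spike at lag 6 indicates a seasonal period of 6.

6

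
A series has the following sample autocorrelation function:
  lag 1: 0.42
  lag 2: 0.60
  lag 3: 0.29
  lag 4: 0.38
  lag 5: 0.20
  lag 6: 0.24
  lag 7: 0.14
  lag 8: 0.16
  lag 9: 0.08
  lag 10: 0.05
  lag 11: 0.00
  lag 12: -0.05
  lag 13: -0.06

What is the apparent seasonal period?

The largest autocorrelation is r_2 = 0.60; the remaining lags stay at or below 0.42.
The dominant spike at lag 2 indicates a seasonal period of 2.

2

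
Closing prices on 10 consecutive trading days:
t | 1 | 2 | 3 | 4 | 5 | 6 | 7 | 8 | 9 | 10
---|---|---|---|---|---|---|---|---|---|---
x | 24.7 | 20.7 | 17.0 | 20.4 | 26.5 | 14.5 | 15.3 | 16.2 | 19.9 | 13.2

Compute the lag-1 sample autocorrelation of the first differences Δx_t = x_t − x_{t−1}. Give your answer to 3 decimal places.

-0.311

First differences Δx: -4.0, -3.7, 3.4, 6.1, -12.0, 0.8, 0.9, 3.7, -6.7
Mean of differences = -1.2778
Numerator Σ(Δx_t−Δx̄)(Δx_{t+1}−Δx̄) = -83.2349
Denominator Σ(Δx_t−Δx̄)² = 267.7956
r_1(Δx) = -83.2349 / 267.7956 = -0.311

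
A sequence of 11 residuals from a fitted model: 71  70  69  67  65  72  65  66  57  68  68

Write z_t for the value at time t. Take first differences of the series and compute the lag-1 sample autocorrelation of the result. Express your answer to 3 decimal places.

-0.554

First differences Δz: -1, -1, -2, -2, 7, -7, 1, -9, 11, 0
Mean of differences = -0.3000
Numerator Σ(Δz_t−Δz̄)(Δz_{t+1}−Δz̄) = -171.6900
Denominator Σ(Δz_t−Δz̄)² = 310.1000
r_1(Δz) = -171.6900 / 310.1000 = -0.554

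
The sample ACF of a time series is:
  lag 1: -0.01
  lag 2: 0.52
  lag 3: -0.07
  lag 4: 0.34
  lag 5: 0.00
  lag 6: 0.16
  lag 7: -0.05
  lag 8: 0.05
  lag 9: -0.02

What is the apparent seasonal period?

2

The largest autocorrelation is r_2 = 0.52, with weaker echoes at lags 4 (0.34) and 6 (0.16); the remaining lags stay at or below 0.05.
The dominant spike at lag 2 indicates a seasonal period of 2.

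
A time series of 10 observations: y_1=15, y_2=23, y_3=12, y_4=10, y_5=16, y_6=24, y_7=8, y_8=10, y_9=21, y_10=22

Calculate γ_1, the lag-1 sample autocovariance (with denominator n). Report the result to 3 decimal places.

Mean ȳ = (15 + 23 + 12 + 10 + 16 + 24 + 8 + 10 + 21 + 22)/10 = 16.1000
Σ_{t=1}^{9}(y_t−ȳ)(y_{t+1}−ȳ) = -26.6100
γ_1 = -26.6100 / 10 = -2.661

-2.661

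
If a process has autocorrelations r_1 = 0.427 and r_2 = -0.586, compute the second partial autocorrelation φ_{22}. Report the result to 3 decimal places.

φ_{22} = (r_2 − r_1²) / (1 − r_1²)
r_1² = (0.427)² = 0.182329
Numerator = -0.586 − 0.1823 = -0.7683; denominator = 1 − 0.1823 = 0.8177
φ_{22} = -0.7683 / 0.8177 = -0.940

-0.940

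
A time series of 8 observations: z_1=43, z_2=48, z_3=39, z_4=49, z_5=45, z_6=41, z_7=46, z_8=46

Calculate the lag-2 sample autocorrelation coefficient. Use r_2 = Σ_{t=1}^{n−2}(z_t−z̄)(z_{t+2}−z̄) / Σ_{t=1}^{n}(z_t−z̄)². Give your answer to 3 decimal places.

0.018

Mean z̄ = (43 + 48 + 39 + 49 + 45 + 41 + 46 + 46)/8 = 44.6250
Deviations from mean: -1.6250, 3.3750, -5.6250, 4.3750, 0.3750, -3.6250, 1.3750, 1.3750
Numerator Σ_{t=1}^{6}(z_t−z̄)(z_{t+2}−z̄) = 1.4688
Denominator Σ(z_t−z̄)² = 81.8750
r_2 = 1.4688 / 81.8750 = 0.018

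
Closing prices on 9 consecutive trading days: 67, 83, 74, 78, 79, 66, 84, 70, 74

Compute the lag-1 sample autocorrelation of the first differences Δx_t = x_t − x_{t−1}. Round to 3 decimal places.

-0.684

First differences Δx: 16, -9, 4, 1, -13, 18, -14, 4
Mean of differences = 0.8750
Numerator Σ(Δx_t−Δx̄)(Δx_{t+1}−Δx̄) = -720.3906
Denominator Σ(Δx_t−Δx̄)² = 1052.8750
r_1(Δx) = -720.3906 / 1052.8750 = -0.684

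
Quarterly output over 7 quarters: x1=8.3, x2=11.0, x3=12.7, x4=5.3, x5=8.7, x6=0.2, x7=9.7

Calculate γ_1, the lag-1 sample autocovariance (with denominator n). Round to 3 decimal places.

-2.619

Mean x̄ = (8.3 + 11.0 + 12.7 + 5.3 + 8.7 + 0.2 + 9.7)/7 = 7.9857
Σ_{t=1}^{6}(x_t−x̄)(x_{t+1}−x̄) = -18.3302
γ_1 = -18.3302 / 7 = -2.619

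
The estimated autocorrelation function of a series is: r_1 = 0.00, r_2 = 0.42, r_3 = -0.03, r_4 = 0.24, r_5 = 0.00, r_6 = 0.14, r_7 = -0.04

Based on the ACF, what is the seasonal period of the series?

2

The largest autocorrelation is r_2 = 0.42, with a weaker echo at lag 4 (0.24); the remaining lags stay at or below 0.14.
The dominant spike at lag 2 indicates a seasonal period of 2.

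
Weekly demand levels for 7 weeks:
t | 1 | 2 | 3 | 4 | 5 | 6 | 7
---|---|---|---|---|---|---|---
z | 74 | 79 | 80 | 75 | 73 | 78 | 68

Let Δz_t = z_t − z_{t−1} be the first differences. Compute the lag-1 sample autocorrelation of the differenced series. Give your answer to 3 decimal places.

First differences Δz: 5, 1, -5, -2, 5, -10
Mean of differences = -1.0000
Numerator Σ(Δz_t−Δz̄)(Δz_{t+1}−Δz̄) = -52.0000
Denominator Σ(Δz_t−Δz̄)² = 174.0000
r_1(Δz) = -52.0000 / 174.0000 = -0.299

-0.299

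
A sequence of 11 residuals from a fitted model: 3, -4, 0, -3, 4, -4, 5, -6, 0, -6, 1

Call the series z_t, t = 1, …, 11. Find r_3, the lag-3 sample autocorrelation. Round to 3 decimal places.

-0.685

Mean z̄ = (3 − 4 + 0 − 3 + 4 − 4 + 5 − 6 + 0 − 6 + 1)/11 = -0.9091
Numerator Σ_{t=1}^{8}(z_t−z̄)(z_{t+3}−z̄) = -106.1157
Denominator Σ(z_t−z̄)² = 154.9091
r_3 = -106.1157 / 154.9091 = -0.685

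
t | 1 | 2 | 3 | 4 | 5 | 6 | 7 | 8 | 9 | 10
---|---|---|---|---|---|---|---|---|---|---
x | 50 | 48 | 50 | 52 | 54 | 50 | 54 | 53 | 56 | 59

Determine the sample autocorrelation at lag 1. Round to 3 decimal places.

0.417

Mean x̄ = (50 + 48 + 50 + 52 + 54 + 50 + 54 + 53 + 56 + 59)/10 = 52.6000
Numerator Σ_{t=1}^{9}(x_t−x̄)(x_{t+1}−x̄) = 41.0400
Denominator Σ(x_t−x̄)² = 98.4000
r_1 = 41.0400 / 98.4000 = 0.417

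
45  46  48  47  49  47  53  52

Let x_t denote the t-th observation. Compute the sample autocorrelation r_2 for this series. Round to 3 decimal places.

0.073

Mean x̄ = (45 + 46 + 48 + 47 + 49 + 47 + 53 + 52)/8 = 48.3750
Deviations from mean: -3.3750, -2.3750, -0.3750, -1.3750, 0.6250, -1.3750, 4.6250, 3.6250
Numerator Σ_{t=1}^{6}(x_t−x̄)(x_{t+2}−x̄) = 4.0938
Denominator Σ(x_t−x̄)² = 55.8750
r_2 = 4.0938 / 55.8750 = 0.073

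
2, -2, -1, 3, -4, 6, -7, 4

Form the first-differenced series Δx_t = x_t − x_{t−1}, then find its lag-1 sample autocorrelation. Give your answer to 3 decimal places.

-0.784

First differences Δx: -4, 1, 4, -7, 10, -13, 11
Mean of differences = 0.2857
Numerator Σ(Δx_t−Δx̄)(Δx_{t+1}−Δx̄) = -369.6531
Denominator Σ(Δx_t−Δx̄)² = 471.4286
r_1(Δx) = -369.6531 / 471.4286 = -0.784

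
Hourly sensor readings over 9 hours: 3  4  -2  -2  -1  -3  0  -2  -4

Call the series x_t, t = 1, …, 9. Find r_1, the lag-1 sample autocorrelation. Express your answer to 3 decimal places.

Mean x̄ = (3 + 4 − 2 − 2 − 1 − 3 + 0 − 2 − 4)/9 = -0.7778
Numerator Σ_{t=1}^{8}(x_t−x̄)(x_{t+1}−x̄) = 15.7284
Denominator Σ(x_t−x̄)² = 57.5556
r_1 = 15.7284 / 57.5556 = 0.273

0.273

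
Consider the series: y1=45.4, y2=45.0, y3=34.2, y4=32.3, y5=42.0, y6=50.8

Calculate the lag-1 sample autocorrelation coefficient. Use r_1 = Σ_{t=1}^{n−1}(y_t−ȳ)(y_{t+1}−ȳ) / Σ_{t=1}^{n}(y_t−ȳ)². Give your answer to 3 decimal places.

Mean ȳ = (45.4 + 45.0 + 34.2 + 32.3 + 42.0 + 50.8)/6 = 41.6167
Σ(y_t−ȳ)(y_{t+1}−ȳ) = (12.8003) + (-25.0931) + (69.0986) + (-3.5714) + (3.5203) = 56.7547
Denominator Σ(y_t−ȳ)² = 252.0483
r_1 = 56.7547 / 252.0483 = 0.225

0.225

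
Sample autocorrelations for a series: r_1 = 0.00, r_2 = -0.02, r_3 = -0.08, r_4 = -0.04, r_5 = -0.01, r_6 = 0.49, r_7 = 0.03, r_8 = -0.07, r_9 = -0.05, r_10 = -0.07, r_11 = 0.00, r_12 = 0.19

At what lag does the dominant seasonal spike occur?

The largest autocorrelation is r_6 = 0.49, with a weaker echo at lag 12 (0.19); the remaining lags stay at or below 0.03.
The dominant spike at lag 6 indicates a seasonal period of 6.

6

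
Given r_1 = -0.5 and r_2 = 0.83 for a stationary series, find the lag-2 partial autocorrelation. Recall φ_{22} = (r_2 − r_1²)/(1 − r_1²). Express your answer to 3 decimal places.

0.773

φ_{22} = (r_2 − r_1²) / (1 − r_1²)
r_1² = (-0.5)² = 0.25
Numerator = 0.83 − 0.2500 = 0.5800; denominator = 1 − 0.2500 = 0.7500
φ_{22} = 0.5800 / 0.7500 = 0.773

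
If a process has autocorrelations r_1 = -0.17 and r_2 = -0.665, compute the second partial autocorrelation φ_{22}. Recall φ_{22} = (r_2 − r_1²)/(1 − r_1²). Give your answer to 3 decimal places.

φ_{22} = (r_2 − r_1²) / (1 − r_1²)
r_1² = (-0.17)² = 0.0289
Numerator = -0.665 − 0.0289 = -0.6939; denominator = 1 − 0.0289 = 0.9711
φ_{22} = -0.6939 / 0.9711 = -0.715

-0.715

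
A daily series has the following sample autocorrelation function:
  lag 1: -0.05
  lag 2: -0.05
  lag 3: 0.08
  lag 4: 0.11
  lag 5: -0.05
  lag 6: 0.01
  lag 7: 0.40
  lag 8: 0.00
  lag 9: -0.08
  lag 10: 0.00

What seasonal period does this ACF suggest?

7

The largest autocorrelation is r_7 = 0.40; the remaining lags stay at or below 0.11.
The dominant spike at lag 7 indicates a seasonal period of 7.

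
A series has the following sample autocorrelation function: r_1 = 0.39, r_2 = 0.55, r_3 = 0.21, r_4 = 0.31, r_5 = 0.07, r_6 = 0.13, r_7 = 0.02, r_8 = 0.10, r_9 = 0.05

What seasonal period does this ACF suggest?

The largest autocorrelation is r_2 = 0.55; the remaining lags stay at or below 0.39.
The dominant spike at lag 2 indicates a seasonal period of 2.

2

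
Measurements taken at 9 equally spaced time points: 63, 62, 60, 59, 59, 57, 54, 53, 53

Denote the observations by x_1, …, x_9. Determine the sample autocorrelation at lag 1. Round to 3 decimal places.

0.691

Mean x̄ = (63 + 62 + 60 + 59 + 59 + 57 + 54 + 53 + 53)/9 = 57.7778
Numerator Σ_{t=1}^{8}(x_t−x̄)(x_{t+1}−x̄) = 78.5062
Denominator Σ(x_t−x̄)² = 113.5556
r_1 = 78.5062 / 113.5556 = 0.691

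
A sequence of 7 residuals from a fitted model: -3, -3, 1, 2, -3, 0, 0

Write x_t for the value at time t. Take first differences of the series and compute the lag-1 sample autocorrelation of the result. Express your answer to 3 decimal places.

-0.359

First differences Δx: 0, 4, 1, -5, 3, 0
Mean of differences = 0.5000
Numerator Σ(Δx_t−Δx̄)(Δx_{t+1}−Δx̄) = -17.7500
Denominator Σ(Δx_t−Δx̄)² = 49.5000
r_1(Δx) = -17.7500 / 49.5000 = -0.359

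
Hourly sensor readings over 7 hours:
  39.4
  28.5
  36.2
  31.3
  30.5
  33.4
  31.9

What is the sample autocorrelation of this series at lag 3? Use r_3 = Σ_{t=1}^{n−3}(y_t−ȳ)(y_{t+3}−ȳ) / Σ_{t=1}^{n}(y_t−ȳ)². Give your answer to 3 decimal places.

Mean ȳ = (39.4 + 28.5 + 36.2 + 31.3 + 30.5 + 33.4 + 31.9)/7 = 33.0286
Deviations from mean: 6.3714, -4.5286, 3.1714, -1.7286, -2.5286, 0.3714, -1.1286
Numerator Σ_{t=1}^{4}(y_t−ȳ)(y_{t+3}−ȳ) = 3.5661
Denominator Σ(y_t−ȳ)² = 81.9543
r_3 = 3.5661 / 81.9543 = 0.044

0.044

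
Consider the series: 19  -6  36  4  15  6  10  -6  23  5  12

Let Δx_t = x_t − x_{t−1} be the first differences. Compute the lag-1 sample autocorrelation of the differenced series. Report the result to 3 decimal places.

First differences Δx: -25, 42, -32, 11, -9, 4, -16, 29, -18, 7
Mean of differences = -0.7000
Numerator Σ(Δx_t−Δx̄)(Δx_{t+1}−Δx̄) = -4049.7900
Denominator Σ(Δx_t−Δx̄)² = 5096.1000
r_1(Δx) = -4049.7900 / 5096.1000 = -0.795

-0.795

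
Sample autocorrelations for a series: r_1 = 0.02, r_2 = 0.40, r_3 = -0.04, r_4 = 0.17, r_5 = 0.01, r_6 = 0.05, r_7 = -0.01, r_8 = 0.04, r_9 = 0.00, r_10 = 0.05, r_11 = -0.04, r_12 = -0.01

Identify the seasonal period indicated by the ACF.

2

The largest autocorrelation is r_2 = 0.40, with a weaker echo at lag 4 (0.17); the remaining lags stay at or below 0.05.
The dominant spike at lag 2 indicates a seasonal period of 2.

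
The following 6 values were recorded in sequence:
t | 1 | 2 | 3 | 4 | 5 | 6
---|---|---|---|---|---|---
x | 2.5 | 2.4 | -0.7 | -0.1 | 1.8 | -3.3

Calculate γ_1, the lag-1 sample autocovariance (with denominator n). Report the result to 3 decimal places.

-0.565

Mean x̄ = (2.5 + 2.4 − 0.7 − 0.1 + 1.8 − 3.3)/6 = 0.4333
Σ_{t=1}^{5}(x_t−x̄)(x_{t+1}−x̄) = -3.3911
γ_1 = -3.3911 / 6 = -0.565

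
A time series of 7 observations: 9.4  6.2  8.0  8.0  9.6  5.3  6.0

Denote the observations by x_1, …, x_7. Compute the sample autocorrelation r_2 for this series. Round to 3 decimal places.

-0.168

Mean x̄ = (9.4 + 6.2 + 8.0 + 8.0 + 9.6 + 5.3 + 6.0)/7 = 7.5000
Deviations from mean: 1.9000, -1.3000, 0.5000, 0.5000, 2.1000, -2.2000, -1.5000
Σ(x_t−x̄)(x_{t+2}−x̄) = (0.9500) + (-0.6500) + (1.0500) + (-1.1000) + (-3.1500) = -2.9000
Denominator Σ(x_t−x̄)² = 17.3000
r_2 = -2.9000 / 17.3000 = -0.168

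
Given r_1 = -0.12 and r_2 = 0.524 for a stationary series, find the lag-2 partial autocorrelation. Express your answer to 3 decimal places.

φ_{22} = (r_2 − r_1²) / (1 − r_1²)
r_1² = (-0.12)² = 0.0144
Numerator = 0.524 − 0.0144 = 0.5096; denominator = 1 − 0.0144 = 0.9856
φ_{22} = 0.5096 / 0.9856 = 0.517

0.517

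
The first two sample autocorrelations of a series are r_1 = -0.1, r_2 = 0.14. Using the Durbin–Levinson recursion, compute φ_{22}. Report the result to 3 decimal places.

0.131

φ_{22} = (r_2 − r_1²) / (1 − r_1²)
r_1² = (-0.1)² = 0.01
Numerator = 0.14 − 0.0100 = 0.1300; denominator = 1 − 0.0100 = 0.9900
φ_{22} = 0.1300 / 0.9900 = 0.131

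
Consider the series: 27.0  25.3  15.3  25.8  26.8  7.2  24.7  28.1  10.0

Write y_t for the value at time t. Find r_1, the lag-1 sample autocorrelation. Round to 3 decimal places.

Mean ȳ = (27.0 + 25.3 + 15.3 + 25.8 + 26.8 + 7.2 + 24.7 + 28.1 + 10.0)/9 = 21.1333
Numerator Σ_{t=1}^{8}(y_t−ȳ)(y_{t+1}−ȳ) = -182.0044
Denominator Σ(y_t−ȳ)² = 519.0400
r_1 = -182.0044 / 519.0400 = -0.351

-0.351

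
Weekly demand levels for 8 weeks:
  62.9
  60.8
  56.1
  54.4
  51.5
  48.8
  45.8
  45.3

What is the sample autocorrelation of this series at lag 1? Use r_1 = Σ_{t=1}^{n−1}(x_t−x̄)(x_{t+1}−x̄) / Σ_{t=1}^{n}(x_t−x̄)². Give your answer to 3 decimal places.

0.650

Mean x̄ = (62.9 + 60.8 + 56.1 + 54.4 + 51.5 + 48.8 + 45.8 + 45.3)/8 = 53.2000
Deviations from mean: 9.7000, 7.6000, 2.9000, 1.2000, -1.7000, -4.4000, -7.4000, -7.9000
Σ(x_t−x̄)(x_{t+1}−x̄) = (73.7200) + (22.0400) + (3.4800) + (-2.0400) + (7.4800) + (32.5600) + (58.4600) = 195.7000
Denominator Σ(x_t−x̄)² = 301.1200
r_1 = 195.7000 / 301.1200 = 0.650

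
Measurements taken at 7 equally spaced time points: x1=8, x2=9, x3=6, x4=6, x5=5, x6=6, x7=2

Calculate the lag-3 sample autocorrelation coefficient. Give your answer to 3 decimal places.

Mean x̄ = (8 + 9 + 6 + 6 + 5 + 6 + 2)/7 = 6.0000
Numerator Σ_{t=1}^{4}(x_t−x̄)(x_{t+3}−x̄) = -3.0000
Denominator Σ(x_t−x̄)² = 30.0000
r_3 = -3.0000 / 30.0000 = -0.100

-0.100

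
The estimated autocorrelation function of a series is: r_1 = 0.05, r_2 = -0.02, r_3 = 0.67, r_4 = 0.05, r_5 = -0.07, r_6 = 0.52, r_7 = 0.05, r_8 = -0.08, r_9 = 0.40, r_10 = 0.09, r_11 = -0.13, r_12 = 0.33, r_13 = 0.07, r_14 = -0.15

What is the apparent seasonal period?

The largest autocorrelation is r_3 = 0.67, with weaker echoes at lags 6 (0.52), 9 (0.40) and 12 (0.33); the remaining lags stay at or below 0.09.
The dominant spike at lag 3 indicates a seasonal period of 3.

3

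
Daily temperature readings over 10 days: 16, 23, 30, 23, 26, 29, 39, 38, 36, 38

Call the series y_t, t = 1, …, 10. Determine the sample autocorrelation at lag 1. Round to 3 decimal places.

Mean ȳ = (16 + 23 + 30 + 23 + 26 + 29 + 39 + 38 + 36 + 38)/10 = 29.8000
Numerator Σ_{t=1}^{9}(y_t−ȳ)(y_{t+1}−ȳ) = 289.7600
Denominator Σ(y_t−ȳ)² = 555.6000
r_1 = 289.7600 / 555.6000 = 0.522

0.522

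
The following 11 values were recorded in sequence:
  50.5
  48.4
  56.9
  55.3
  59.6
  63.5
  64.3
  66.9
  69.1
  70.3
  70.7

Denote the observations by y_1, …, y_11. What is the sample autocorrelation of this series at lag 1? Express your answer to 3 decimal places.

Mean ȳ = (50.5 + 48.4 + 56.9 + 55.3 + 59.6 + 63.5 + 64.3 + 66.9 + 69.1 + 70.3 + 70.7)/11 = 61.4091
Numerator Σ_{t=1}^{10}(y_t−ȳ)(y_{t+1}−ȳ) = 450.5245
Denominator Σ(y_t−ȳ)² = 616.5691
r_1 = 450.5245 / 616.5691 = 0.731

0.731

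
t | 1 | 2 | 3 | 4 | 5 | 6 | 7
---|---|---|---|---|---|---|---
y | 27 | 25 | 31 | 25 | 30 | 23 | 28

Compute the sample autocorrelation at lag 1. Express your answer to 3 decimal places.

-0.760

Mean ȳ = (27 + 25 + 31 + 25 + 30 + 23 + 28)/7 = 27.0000
Deviations from mean: 0.0000, -2.0000, 4.0000, -2.0000, 3.0000, -4.0000, 1.0000
Σ(y_t−ȳ)(y_{t+1}−ȳ) = (0.0000) + (-8.0000) + (-8.0000) + (-6.0000) + (-12.0000) + (-4.0000) = -38.0000
Denominator Σ(y_t−ȳ)² = 50.0000
r_1 = -38.0000 / 50.0000 = -0.760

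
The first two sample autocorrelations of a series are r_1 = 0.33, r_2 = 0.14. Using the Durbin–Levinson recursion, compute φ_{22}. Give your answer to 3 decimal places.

φ_{22} = (r_2 − r_1²) / (1 − r_1²)
r_1² = (0.33)² = 0.1089
Numerator = 0.14 − 0.1089 = 0.0311; denominator = 1 − 0.1089 = 0.8911
φ_{22} = 0.0311 / 0.8911 = 0.035

0.035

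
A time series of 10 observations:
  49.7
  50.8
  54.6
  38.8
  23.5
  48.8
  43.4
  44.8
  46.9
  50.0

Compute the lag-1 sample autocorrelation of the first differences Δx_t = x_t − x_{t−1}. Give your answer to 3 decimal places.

-0.283

First differences Δx: 1.1, 3.8, -15.8, -15.3, 25.3, -5.4, 1.4, 2.1, 3.1
Mean of differences = 0.0333
Numerator Σ(Δx_t−Δx̄)(Δx_{t+1}−Δx̄) = -335.8111
Denominator Σ(Δx_t−Δx̄)² = 1184.6000
r_1(Δx) = -335.8111 / 1184.6000 = -0.283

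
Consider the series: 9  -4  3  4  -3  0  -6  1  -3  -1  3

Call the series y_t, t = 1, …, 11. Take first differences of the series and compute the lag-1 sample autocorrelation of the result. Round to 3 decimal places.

First differences Δy: -13, 7, 1, -7, 3, -6, 7, -4, 2, 4
Mean of differences = -0.6000
Numerator Σ(Δy_t−Δȳ)(Δy_{t+1}−Δȳ) = -198.5600
Denominator Σ(Δy_t−Δȳ)² = 394.4000
r_1(Δy) = -198.5600 / 394.4000 = -0.503

-0.503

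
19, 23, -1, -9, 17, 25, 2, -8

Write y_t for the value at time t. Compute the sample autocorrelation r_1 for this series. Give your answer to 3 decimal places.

0.125

Mean ȳ = (19 + 23 − 1 − 9 + 17 + 25 + 2 − 8)/8 = 8.5000
Deviations from mean: 10.5000, 14.5000, -9.5000, -17.5000, 8.5000, 16.5000, -6.5000, -16.5000
Σ(y_t−ȳ)(y_{t+1}−ȳ) = (152.2500) + (-137.7500) + (166.2500) + (-148.7500) + (140.2500) + (-107.2500) + (107.2500) = 172.2500
Denominator Σ(y_t−ȳ)² = 1376.0000
r_1 = 172.2500 / 1376.0000 = 0.125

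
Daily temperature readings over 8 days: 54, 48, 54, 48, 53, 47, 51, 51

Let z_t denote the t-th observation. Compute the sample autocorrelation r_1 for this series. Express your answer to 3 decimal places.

-0.762

Mean z̄ = (54 + 48 + 54 + 48 + 53 + 47 + 51 + 51)/8 = 50.7500
Deviations from mean: 3.2500, -2.7500, 3.2500, -2.7500, 2.2500, -3.7500, 0.2500, 0.2500
Numerator Σ_{t=1}^{7}(z_t−z̄)(z_{t+1}−z̄) = -42.3125
Denominator Σ(z_t−z̄)² = 55.5000
r_1 = -42.3125 / 55.5000 = -0.762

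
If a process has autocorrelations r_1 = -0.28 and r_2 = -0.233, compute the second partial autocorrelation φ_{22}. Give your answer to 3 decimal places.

-0.338

φ_{22} = (r_2 − r_1²) / (1 − r_1²)
r_1² = (-0.28)² = 0.0784
Numerator = -0.233 − 0.0784 = -0.3114; denominator = 1 − 0.0784 = 0.9216
φ_{22} = -0.3114 / 0.9216 = -0.338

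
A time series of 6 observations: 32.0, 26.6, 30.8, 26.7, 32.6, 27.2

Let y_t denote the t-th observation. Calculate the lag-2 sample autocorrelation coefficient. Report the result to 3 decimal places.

0.553

Mean ȳ = (32.0 + 26.6 + 30.8 + 26.7 + 32.6 + 27.2)/6 = 29.3167
Σ(y_t−ȳ)(y_{t+2}−ȳ) = (3.9803) + (7.1086) + (4.8703) + (5.5386) = 21.4978
Denominator Σ(y_t−ȳ)² = 38.8883
r_2 = 21.4978 / 38.8883 = 0.553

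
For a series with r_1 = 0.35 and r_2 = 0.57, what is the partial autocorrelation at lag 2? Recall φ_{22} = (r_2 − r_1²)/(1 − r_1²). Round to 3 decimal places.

φ_{22} = (r_2 − r_1²) / (1 − r_1²)
r_1² = (0.35)² = 0.1225
Numerator = 0.57 − 0.1225 = 0.4475; denominator = 1 − 0.1225 = 0.8775
φ_{22} = 0.4475 / 0.8775 = 0.510

0.510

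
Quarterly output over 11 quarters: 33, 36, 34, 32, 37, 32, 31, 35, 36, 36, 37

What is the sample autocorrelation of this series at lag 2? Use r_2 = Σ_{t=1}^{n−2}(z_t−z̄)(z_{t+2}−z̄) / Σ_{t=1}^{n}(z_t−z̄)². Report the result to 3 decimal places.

-0.192

Mean z̄ = (33 + 36 + 34 + 32 + 37 + 32 + 31 + 35 + 36 + 36 + 37)/11 = 34.4545
Numerator Σ_{t=1}^{9}(z_t−z̄)(z_{t+2}−z̄) = -8.9587
Denominator Σ(z_t−z̄)² = 46.7273
r_2 = -8.9587 / 46.7273 = -0.192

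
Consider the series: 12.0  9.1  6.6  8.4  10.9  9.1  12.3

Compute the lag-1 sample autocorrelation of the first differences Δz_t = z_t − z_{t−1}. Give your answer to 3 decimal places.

First differences Δz: -2.9, -2.5, 1.8, 2.5, -1.8, 3.2
Mean of differences = 0.0500
Numerator Σ(Δz_t−Δz̄)(Δz_{t+1}−Δz̄) = -3.0125
Denominator Σ(Δz_t−Δz̄)² = 37.6150
r_1(Δz) = -3.0125 / 37.6150 = -0.080

-0.080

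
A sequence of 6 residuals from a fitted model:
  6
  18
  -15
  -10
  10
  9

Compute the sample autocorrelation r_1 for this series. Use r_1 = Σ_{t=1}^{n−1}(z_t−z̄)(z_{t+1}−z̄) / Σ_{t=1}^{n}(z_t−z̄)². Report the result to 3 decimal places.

-0.049

Mean z̄ = (6 + 18 − 15 − 10 + 10 + 9)/6 = 3.0000
Deviations from mean: 3.0000, 15.0000, -18.0000, -13.0000, 7.0000, 6.0000
Numerator Σ_{t=1}^{5}(z_t−z̄)(z_{t+1}−z̄) = -40.0000
Denominator Σ(z_t−z̄)² = 812.0000
r_1 = -40.0000 / 812.0000 = -0.049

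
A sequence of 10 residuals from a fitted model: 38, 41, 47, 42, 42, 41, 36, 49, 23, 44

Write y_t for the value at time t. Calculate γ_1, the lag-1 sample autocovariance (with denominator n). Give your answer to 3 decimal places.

-23.639

Mean ȳ = (38 + 41 + 47 + 42 + 42 + 41 + 36 + 49 + 23 + 44)/10 = 40.3000
Σ_{t=1}^{9}(y_t−ȳ)(y_{t+1}−ȳ) = -236.3900
γ_1 = -236.3900 / 10 = -23.639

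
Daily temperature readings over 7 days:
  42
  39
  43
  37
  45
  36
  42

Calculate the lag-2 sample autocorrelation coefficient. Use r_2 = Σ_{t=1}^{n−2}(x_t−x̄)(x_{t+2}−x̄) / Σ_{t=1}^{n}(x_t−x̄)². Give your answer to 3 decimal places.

0.647

Mean x̄ = (42 + 39 + 43 + 37 + 45 + 36 + 42)/7 = 40.5714
Deviations from mean: 1.4286, -1.5714, 2.4286, -3.5714, 4.4286, -4.5714, 1.4286
Σ(x_t−x̄)(x_{t+2}−x̄) = (3.4694) + (5.6122) + (10.7551) + (16.3265) + (6.3265) = 42.4898
Denominator Σ(x_t−x̄)² = 65.7143
r_2 = 42.4898 / 65.7143 = 0.647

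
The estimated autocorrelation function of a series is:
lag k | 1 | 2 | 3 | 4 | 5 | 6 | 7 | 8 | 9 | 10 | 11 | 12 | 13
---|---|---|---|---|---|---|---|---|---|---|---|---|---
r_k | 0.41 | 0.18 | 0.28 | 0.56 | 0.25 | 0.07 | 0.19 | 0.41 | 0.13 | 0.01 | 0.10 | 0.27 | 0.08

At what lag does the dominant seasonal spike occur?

The largest autocorrelation is r_4 = 0.56; the remaining lags stay at or below 0.41. The elevated value at lag 1 (0.41), dropping to 0.18 at lag 2, reflects decaying short-term dependence rather than seasonality.
The dominant spike at lag 4 indicates a seasonal period of 4.

4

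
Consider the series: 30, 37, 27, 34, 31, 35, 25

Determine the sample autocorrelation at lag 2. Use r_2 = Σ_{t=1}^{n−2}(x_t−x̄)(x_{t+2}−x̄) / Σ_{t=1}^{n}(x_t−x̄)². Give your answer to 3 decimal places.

0.301

Mean x̄ = (30 + 37 + 27 + 34 + 31 + 35 + 25)/7 = 31.2857
Numerator Σ_{t=1}^{5}(x_t−x̄)(x_{t+2}−x̄) = 34.1224
Denominator Σ(x_t−x̄)² = 113.4286
r_2 = 34.1224 / 113.4286 = 0.301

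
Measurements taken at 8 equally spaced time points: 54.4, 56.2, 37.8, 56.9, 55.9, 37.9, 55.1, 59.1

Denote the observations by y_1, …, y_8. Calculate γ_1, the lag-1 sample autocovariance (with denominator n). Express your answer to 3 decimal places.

Mean ȳ = (54.4 + 56.2 + 37.8 + 56.9 + 55.9 + 37.9 + 55.1 + 59.1)/8 = 51.6625
Σ_{t=1}^{7}(y_t−ȳ)(y_{t+1}−ȳ) = -180.9514
γ_1 = -180.9514 / 8 = -22.619

-22.619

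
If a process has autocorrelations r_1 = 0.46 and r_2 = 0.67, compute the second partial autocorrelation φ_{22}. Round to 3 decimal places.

0.581

φ_{22} = (r_2 − r_1²) / (1 − r_1²)
r_1² = (0.46)² = 0.2116
Numerator = 0.67 − 0.2116 = 0.4584; denominator = 1 − 0.2116 = 0.7884
φ_{22} = 0.4584 / 0.7884 = 0.581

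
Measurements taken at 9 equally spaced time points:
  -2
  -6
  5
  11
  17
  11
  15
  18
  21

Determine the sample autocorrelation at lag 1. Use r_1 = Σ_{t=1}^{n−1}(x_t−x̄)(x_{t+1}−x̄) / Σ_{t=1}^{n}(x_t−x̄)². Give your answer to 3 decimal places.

0.603

Mean x̄ = (-2 − 6 + 5 + 11 + 17 + 11 + 15 + 18 + 21)/9 = 10.0000
Numerator Σ_{t=1}^{8}(x_t−x̄)(x_{t+1}−x̄) = 414.0000
Denominator Σ(x_t−x̄)² = 686.0000
r_1 = 414.0000 / 686.0000 = 0.603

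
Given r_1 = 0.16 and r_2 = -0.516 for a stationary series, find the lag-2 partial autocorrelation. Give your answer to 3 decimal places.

φ_{22} = (r_2 − r_1²) / (1 − r_1²)
r_1² = (0.16)² = 0.0256
Numerator = -0.516 − 0.0256 = -0.5416; denominator = 1 − 0.0256 = 0.9744
φ_{22} = -0.5416 / 0.9744 = -0.556

-0.556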